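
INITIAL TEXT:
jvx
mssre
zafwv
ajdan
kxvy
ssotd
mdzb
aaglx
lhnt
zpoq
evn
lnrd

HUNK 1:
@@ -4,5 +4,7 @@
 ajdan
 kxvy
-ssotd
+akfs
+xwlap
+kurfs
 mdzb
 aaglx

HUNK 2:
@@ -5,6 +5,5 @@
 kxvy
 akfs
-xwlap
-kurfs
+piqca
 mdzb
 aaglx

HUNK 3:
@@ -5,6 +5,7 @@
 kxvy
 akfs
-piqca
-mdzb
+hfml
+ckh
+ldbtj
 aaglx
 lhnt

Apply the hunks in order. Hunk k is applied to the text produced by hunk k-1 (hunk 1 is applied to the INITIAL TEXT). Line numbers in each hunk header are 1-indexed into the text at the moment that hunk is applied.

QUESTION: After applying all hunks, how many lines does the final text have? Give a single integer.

Answer: 14

Derivation:
Hunk 1: at line 4 remove [ssotd] add [akfs,xwlap,kurfs] -> 14 lines: jvx mssre zafwv ajdan kxvy akfs xwlap kurfs mdzb aaglx lhnt zpoq evn lnrd
Hunk 2: at line 5 remove [xwlap,kurfs] add [piqca] -> 13 lines: jvx mssre zafwv ajdan kxvy akfs piqca mdzb aaglx lhnt zpoq evn lnrd
Hunk 3: at line 5 remove [piqca,mdzb] add [hfml,ckh,ldbtj] -> 14 lines: jvx mssre zafwv ajdan kxvy akfs hfml ckh ldbtj aaglx lhnt zpoq evn lnrd
Final line count: 14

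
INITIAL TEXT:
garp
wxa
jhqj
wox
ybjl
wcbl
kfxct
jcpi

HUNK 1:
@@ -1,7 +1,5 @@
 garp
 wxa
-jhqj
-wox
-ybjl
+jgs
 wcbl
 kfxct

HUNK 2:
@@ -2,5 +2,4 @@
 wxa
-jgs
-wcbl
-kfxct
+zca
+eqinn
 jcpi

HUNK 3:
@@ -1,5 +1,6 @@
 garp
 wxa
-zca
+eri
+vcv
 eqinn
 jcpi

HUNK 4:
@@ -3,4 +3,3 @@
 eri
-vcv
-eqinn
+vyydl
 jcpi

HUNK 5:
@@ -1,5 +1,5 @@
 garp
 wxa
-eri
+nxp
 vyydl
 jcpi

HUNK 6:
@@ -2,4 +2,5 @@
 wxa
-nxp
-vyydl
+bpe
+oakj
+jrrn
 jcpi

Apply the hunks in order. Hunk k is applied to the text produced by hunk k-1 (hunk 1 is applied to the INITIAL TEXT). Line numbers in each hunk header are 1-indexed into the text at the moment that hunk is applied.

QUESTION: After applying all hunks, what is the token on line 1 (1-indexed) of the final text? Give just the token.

Answer: garp

Derivation:
Hunk 1: at line 1 remove [jhqj,wox,ybjl] add [jgs] -> 6 lines: garp wxa jgs wcbl kfxct jcpi
Hunk 2: at line 2 remove [jgs,wcbl,kfxct] add [zca,eqinn] -> 5 lines: garp wxa zca eqinn jcpi
Hunk 3: at line 1 remove [zca] add [eri,vcv] -> 6 lines: garp wxa eri vcv eqinn jcpi
Hunk 4: at line 3 remove [vcv,eqinn] add [vyydl] -> 5 lines: garp wxa eri vyydl jcpi
Hunk 5: at line 1 remove [eri] add [nxp] -> 5 lines: garp wxa nxp vyydl jcpi
Hunk 6: at line 2 remove [nxp,vyydl] add [bpe,oakj,jrrn] -> 6 lines: garp wxa bpe oakj jrrn jcpi
Final line 1: garp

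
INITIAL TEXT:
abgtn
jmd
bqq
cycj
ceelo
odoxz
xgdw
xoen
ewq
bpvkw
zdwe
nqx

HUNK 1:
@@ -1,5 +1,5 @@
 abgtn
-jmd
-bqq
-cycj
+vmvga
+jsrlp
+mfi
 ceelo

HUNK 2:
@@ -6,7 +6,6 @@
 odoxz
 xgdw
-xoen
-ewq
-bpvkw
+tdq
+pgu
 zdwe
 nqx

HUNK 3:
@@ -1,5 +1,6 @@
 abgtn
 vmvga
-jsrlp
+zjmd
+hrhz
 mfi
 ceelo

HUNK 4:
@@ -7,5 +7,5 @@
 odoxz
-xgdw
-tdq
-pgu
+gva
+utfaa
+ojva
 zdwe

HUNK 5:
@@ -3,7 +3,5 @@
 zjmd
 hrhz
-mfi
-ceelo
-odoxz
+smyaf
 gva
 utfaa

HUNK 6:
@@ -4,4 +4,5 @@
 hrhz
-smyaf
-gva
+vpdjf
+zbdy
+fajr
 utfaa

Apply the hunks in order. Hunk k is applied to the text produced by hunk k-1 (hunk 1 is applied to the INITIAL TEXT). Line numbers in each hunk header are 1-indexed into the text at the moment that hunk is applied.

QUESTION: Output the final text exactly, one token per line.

Hunk 1: at line 1 remove [jmd,bqq,cycj] add [vmvga,jsrlp,mfi] -> 12 lines: abgtn vmvga jsrlp mfi ceelo odoxz xgdw xoen ewq bpvkw zdwe nqx
Hunk 2: at line 6 remove [xoen,ewq,bpvkw] add [tdq,pgu] -> 11 lines: abgtn vmvga jsrlp mfi ceelo odoxz xgdw tdq pgu zdwe nqx
Hunk 3: at line 1 remove [jsrlp] add [zjmd,hrhz] -> 12 lines: abgtn vmvga zjmd hrhz mfi ceelo odoxz xgdw tdq pgu zdwe nqx
Hunk 4: at line 7 remove [xgdw,tdq,pgu] add [gva,utfaa,ojva] -> 12 lines: abgtn vmvga zjmd hrhz mfi ceelo odoxz gva utfaa ojva zdwe nqx
Hunk 5: at line 3 remove [mfi,ceelo,odoxz] add [smyaf] -> 10 lines: abgtn vmvga zjmd hrhz smyaf gva utfaa ojva zdwe nqx
Hunk 6: at line 4 remove [smyaf,gva] add [vpdjf,zbdy,fajr] -> 11 lines: abgtn vmvga zjmd hrhz vpdjf zbdy fajr utfaa ojva zdwe nqx

Answer: abgtn
vmvga
zjmd
hrhz
vpdjf
zbdy
fajr
utfaa
ojva
zdwe
nqx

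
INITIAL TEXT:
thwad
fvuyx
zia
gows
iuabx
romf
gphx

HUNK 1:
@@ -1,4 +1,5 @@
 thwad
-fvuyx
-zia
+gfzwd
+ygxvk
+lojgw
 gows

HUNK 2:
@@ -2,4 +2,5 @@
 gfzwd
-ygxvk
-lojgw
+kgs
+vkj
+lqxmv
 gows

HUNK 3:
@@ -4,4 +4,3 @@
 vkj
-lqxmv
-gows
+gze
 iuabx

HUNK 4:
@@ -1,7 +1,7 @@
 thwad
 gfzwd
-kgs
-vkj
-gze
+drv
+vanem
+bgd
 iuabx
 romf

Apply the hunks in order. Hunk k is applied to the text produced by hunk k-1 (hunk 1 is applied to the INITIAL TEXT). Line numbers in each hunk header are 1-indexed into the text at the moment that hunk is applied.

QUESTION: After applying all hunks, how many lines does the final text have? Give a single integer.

Answer: 8

Derivation:
Hunk 1: at line 1 remove [fvuyx,zia] add [gfzwd,ygxvk,lojgw] -> 8 lines: thwad gfzwd ygxvk lojgw gows iuabx romf gphx
Hunk 2: at line 2 remove [ygxvk,lojgw] add [kgs,vkj,lqxmv] -> 9 lines: thwad gfzwd kgs vkj lqxmv gows iuabx romf gphx
Hunk 3: at line 4 remove [lqxmv,gows] add [gze] -> 8 lines: thwad gfzwd kgs vkj gze iuabx romf gphx
Hunk 4: at line 1 remove [kgs,vkj,gze] add [drv,vanem,bgd] -> 8 lines: thwad gfzwd drv vanem bgd iuabx romf gphx
Final line count: 8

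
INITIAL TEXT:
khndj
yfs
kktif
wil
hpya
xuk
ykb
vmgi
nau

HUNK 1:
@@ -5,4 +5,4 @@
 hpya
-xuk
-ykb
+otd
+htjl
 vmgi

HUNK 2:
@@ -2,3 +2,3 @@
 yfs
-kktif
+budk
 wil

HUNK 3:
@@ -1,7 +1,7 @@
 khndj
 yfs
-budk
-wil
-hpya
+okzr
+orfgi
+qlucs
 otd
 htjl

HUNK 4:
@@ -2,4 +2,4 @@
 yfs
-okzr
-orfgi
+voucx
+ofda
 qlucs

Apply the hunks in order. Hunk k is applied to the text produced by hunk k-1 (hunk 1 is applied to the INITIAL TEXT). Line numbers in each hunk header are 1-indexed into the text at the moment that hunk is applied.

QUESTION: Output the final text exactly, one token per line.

Answer: khndj
yfs
voucx
ofda
qlucs
otd
htjl
vmgi
nau

Derivation:
Hunk 1: at line 5 remove [xuk,ykb] add [otd,htjl] -> 9 lines: khndj yfs kktif wil hpya otd htjl vmgi nau
Hunk 2: at line 2 remove [kktif] add [budk] -> 9 lines: khndj yfs budk wil hpya otd htjl vmgi nau
Hunk 3: at line 1 remove [budk,wil,hpya] add [okzr,orfgi,qlucs] -> 9 lines: khndj yfs okzr orfgi qlucs otd htjl vmgi nau
Hunk 4: at line 2 remove [okzr,orfgi] add [voucx,ofda] -> 9 lines: khndj yfs voucx ofda qlucs otd htjl vmgi nau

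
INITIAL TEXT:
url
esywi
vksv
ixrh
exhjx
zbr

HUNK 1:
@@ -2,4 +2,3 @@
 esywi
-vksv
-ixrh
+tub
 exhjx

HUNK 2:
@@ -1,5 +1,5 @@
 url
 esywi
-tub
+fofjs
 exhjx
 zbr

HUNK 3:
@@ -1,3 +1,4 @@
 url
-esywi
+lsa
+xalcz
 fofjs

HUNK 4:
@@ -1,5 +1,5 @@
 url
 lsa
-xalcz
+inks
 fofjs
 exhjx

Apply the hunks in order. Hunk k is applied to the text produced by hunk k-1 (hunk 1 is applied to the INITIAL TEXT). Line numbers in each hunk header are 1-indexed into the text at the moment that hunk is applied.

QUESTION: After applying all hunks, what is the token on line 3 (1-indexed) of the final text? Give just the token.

Hunk 1: at line 2 remove [vksv,ixrh] add [tub] -> 5 lines: url esywi tub exhjx zbr
Hunk 2: at line 1 remove [tub] add [fofjs] -> 5 lines: url esywi fofjs exhjx zbr
Hunk 3: at line 1 remove [esywi] add [lsa,xalcz] -> 6 lines: url lsa xalcz fofjs exhjx zbr
Hunk 4: at line 1 remove [xalcz] add [inks] -> 6 lines: url lsa inks fofjs exhjx zbr
Final line 3: inks

Answer: inks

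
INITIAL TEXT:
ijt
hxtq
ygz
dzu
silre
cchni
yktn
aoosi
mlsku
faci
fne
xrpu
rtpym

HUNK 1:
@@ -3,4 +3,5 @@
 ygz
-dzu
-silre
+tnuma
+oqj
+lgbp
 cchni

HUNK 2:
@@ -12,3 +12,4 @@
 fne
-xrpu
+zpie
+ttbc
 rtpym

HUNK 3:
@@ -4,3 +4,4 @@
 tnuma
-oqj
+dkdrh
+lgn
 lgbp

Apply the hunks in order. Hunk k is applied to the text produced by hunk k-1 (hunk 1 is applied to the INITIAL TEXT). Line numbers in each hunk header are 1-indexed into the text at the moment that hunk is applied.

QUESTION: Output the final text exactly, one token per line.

Answer: ijt
hxtq
ygz
tnuma
dkdrh
lgn
lgbp
cchni
yktn
aoosi
mlsku
faci
fne
zpie
ttbc
rtpym

Derivation:
Hunk 1: at line 3 remove [dzu,silre] add [tnuma,oqj,lgbp] -> 14 lines: ijt hxtq ygz tnuma oqj lgbp cchni yktn aoosi mlsku faci fne xrpu rtpym
Hunk 2: at line 12 remove [xrpu] add [zpie,ttbc] -> 15 lines: ijt hxtq ygz tnuma oqj lgbp cchni yktn aoosi mlsku faci fne zpie ttbc rtpym
Hunk 3: at line 4 remove [oqj] add [dkdrh,lgn] -> 16 lines: ijt hxtq ygz tnuma dkdrh lgn lgbp cchni yktn aoosi mlsku faci fne zpie ttbc rtpym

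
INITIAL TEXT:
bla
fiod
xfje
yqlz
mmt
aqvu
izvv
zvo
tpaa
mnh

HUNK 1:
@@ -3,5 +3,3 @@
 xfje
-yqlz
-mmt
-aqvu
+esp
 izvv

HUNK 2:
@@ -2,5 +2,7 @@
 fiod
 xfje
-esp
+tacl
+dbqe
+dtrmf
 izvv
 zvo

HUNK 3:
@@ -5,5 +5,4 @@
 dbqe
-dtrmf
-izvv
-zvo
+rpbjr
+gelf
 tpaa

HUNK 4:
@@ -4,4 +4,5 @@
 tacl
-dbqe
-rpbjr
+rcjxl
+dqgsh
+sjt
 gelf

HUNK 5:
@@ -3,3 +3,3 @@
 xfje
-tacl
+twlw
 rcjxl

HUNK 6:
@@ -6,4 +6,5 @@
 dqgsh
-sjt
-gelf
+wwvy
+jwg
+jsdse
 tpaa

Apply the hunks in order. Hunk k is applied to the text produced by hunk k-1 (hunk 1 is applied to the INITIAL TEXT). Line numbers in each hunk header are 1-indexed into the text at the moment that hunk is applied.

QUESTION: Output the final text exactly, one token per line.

Answer: bla
fiod
xfje
twlw
rcjxl
dqgsh
wwvy
jwg
jsdse
tpaa
mnh

Derivation:
Hunk 1: at line 3 remove [yqlz,mmt,aqvu] add [esp] -> 8 lines: bla fiod xfje esp izvv zvo tpaa mnh
Hunk 2: at line 2 remove [esp] add [tacl,dbqe,dtrmf] -> 10 lines: bla fiod xfje tacl dbqe dtrmf izvv zvo tpaa mnh
Hunk 3: at line 5 remove [dtrmf,izvv,zvo] add [rpbjr,gelf] -> 9 lines: bla fiod xfje tacl dbqe rpbjr gelf tpaa mnh
Hunk 4: at line 4 remove [dbqe,rpbjr] add [rcjxl,dqgsh,sjt] -> 10 lines: bla fiod xfje tacl rcjxl dqgsh sjt gelf tpaa mnh
Hunk 5: at line 3 remove [tacl] add [twlw] -> 10 lines: bla fiod xfje twlw rcjxl dqgsh sjt gelf tpaa mnh
Hunk 6: at line 6 remove [sjt,gelf] add [wwvy,jwg,jsdse] -> 11 lines: bla fiod xfje twlw rcjxl dqgsh wwvy jwg jsdse tpaa mnh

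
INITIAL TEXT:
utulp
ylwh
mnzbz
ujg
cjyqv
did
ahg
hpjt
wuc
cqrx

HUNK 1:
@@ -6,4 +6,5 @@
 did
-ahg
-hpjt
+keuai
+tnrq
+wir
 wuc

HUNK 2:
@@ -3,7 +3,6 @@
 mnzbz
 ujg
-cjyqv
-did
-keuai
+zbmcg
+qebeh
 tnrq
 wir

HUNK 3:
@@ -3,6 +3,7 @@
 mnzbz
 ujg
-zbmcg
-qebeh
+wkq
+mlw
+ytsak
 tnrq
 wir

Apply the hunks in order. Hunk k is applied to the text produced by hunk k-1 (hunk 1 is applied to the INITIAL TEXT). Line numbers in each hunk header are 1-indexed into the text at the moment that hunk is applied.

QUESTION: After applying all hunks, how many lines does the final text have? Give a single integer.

Answer: 11

Derivation:
Hunk 1: at line 6 remove [ahg,hpjt] add [keuai,tnrq,wir] -> 11 lines: utulp ylwh mnzbz ujg cjyqv did keuai tnrq wir wuc cqrx
Hunk 2: at line 3 remove [cjyqv,did,keuai] add [zbmcg,qebeh] -> 10 lines: utulp ylwh mnzbz ujg zbmcg qebeh tnrq wir wuc cqrx
Hunk 3: at line 3 remove [zbmcg,qebeh] add [wkq,mlw,ytsak] -> 11 lines: utulp ylwh mnzbz ujg wkq mlw ytsak tnrq wir wuc cqrx
Final line count: 11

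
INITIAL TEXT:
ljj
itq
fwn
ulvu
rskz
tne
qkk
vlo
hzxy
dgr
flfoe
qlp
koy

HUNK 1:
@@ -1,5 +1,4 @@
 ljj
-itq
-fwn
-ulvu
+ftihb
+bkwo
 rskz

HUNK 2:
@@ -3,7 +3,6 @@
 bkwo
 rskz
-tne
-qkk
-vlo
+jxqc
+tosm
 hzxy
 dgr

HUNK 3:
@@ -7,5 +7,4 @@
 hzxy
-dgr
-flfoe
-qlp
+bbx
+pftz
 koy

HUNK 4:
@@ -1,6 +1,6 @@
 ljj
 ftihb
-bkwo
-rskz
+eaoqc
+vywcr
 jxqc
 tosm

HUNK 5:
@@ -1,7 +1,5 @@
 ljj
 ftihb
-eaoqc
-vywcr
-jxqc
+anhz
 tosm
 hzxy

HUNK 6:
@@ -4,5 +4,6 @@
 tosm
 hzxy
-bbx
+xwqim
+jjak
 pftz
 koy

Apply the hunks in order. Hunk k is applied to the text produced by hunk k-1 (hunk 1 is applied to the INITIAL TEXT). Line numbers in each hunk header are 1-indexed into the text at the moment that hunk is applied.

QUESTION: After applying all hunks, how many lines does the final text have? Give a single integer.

Hunk 1: at line 1 remove [itq,fwn,ulvu] add [ftihb,bkwo] -> 12 lines: ljj ftihb bkwo rskz tne qkk vlo hzxy dgr flfoe qlp koy
Hunk 2: at line 3 remove [tne,qkk,vlo] add [jxqc,tosm] -> 11 lines: ljj ftihb bkwo rskz jxqc tosm hzxy dgr flfoe qlp koy
Hunk 3: at line 7 remove [dgr,flfoe,qlp] add [bbx,pftz] -> 10 lines: ljj ftihb bkwo rskz jxqc tosm hzxy bbx pftz koy
Hunk 4: at line 1 remove [bkwo,rskz] add [eaoqc,vywcr] -> 10 lines: ljj ftihb eaoqc vywcr jxqc tosm hzxy bbx pftz koy
Hunk 5: at line 1 remove [eaoqc,vywcr,jxqc] add [anhz] -> 8 lines: ljj ftihb anhz tosm hzxy bbx pftz koy
Hunk 6: at line 4 remove [bbx] add [xwqim,jjak] -> 9 lines: ljj ftihb anhz tosm hzxy xwqim jjak pftz koy
Final line count: 9

Answer: 9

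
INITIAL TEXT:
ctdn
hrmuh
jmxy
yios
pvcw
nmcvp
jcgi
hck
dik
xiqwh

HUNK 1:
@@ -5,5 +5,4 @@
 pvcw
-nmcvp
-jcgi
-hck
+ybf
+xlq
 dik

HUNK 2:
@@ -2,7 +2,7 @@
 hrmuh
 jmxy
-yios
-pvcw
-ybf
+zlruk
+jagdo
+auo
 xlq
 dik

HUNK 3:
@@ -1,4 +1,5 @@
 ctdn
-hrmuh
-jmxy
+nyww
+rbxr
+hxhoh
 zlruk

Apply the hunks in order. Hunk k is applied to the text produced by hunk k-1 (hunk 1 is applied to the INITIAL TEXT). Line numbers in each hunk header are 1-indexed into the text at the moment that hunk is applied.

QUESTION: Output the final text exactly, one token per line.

Hunk 1: at line 5 remove [nmcvp,jcgi,hck] add [ybf,xlq] -> 9 lines: ctdn hrmuh jmxy yios pvcw ybf xlq dik xiqwh
Hunk 2: at line 2 remove [yios,pvcw,ybf] add [zlruk,jagdo,auo] -> 9 lines: ctdn hrmuh jmxy zlruk jagdo auo xlq dik xiqwh
Hunk 3: at line 1 remove [hrmuh,jmxy] add [nyww,rbxr,hxhoh] -> 10 lines: ctdn nyww rbxr hxhoh zlruk jagdo auo xlq dik xiqwh

Answer: ctdn
nyww
rbxr
hxhoh
zlruk
jagdo
auo
xlq
dik
xiqwh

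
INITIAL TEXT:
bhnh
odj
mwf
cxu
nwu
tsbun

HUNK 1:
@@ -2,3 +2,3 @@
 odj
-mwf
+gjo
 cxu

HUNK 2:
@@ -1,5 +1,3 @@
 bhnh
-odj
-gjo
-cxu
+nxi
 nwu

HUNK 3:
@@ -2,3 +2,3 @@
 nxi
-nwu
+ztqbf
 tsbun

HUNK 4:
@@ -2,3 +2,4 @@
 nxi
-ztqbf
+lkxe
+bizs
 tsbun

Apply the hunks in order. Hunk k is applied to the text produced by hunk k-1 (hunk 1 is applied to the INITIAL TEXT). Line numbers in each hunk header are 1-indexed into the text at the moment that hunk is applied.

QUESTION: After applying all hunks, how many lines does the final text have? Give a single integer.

Answer: 5

Derivation:
Hunk 1: at line 2 remove [mwf] add [gjo] -> 6 lines: bhnh odj gjo cxu nwu tsbun
Hunk 2: at line 1 remove [odj,gjo,cxu] add [nxi] -> 4 lines: bhnh nxi nwu tsbun
Hunk 3: at line 2 remove [nwu] add [ztqbf] -> 4 lines: bhnh nxi ztqbf tsbun
Hunk 4: at line 2 remove [ztqbf] add [lkxe,bizs] -> 5 lines: bhnh nxi lkxe bizs tsbun
Final line count: 5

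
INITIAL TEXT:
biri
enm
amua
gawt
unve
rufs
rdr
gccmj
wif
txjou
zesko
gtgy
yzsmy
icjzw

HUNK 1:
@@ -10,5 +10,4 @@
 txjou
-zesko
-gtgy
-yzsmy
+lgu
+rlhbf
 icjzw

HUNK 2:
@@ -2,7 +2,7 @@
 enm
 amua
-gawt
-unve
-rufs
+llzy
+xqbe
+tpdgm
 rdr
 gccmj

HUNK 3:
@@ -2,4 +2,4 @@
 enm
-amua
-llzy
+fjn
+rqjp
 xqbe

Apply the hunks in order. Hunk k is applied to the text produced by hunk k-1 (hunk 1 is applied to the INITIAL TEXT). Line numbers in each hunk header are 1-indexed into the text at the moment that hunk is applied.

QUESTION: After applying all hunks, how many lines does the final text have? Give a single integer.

Answer: 13

Derivation:
Hunk 1: at line 10 remove [zesko,gtgy,yzsmy] add [lgu,rlhbf] -> 13 lines: biri enm amua gawt unve rufs rdr gccmj wif txjou lgu rlhbf icjzw
Hunk 2: at line 2 remove [gawt,unve,rufs] add [llzy,xqbe,tpdgm] -> 13 lines: biri enm amua llzy xqbe tpdgm rdr gccmj wif txjou lgu rlhbf icjzw
Hunk 3: at line 2 remove [amua,llzy] add [fjn,rqjp] -> 13 lines: biri enm fjn rqjp xqbe tpdgm rdr gccmj wif txjou lgu rlhbf icjzw
Final line count: 13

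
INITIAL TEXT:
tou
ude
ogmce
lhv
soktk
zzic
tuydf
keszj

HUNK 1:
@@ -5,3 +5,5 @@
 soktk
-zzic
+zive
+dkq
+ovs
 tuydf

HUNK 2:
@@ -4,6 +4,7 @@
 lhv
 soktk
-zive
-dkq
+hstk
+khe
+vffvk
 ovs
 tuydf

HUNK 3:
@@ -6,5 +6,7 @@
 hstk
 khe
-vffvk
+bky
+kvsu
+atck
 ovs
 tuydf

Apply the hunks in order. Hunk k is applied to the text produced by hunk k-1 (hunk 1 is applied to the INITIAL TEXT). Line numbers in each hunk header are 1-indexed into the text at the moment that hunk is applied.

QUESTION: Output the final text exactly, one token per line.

Answer: tou
ude
ogmce
lhv
soktk
hstk
khe
bky
kvsu
atck
ovs
tuydf
keszj

Derivation:
Hunk 1: at line 5 remove [zzic] add [zive,dkq,ovs] -> 10 lines: tou ude ogmce lhv soktk zive dkq ovs tuydf keszj
Hunk 2: at line 4 remove [zive,dkq] add [hstk,khe,vffvk] -> 11 lines: tou ude ogmce lhv soktk hstk khe vffvk ovs tuydf keszj
Hunk 3: at line 6 remove [vffvk] add [bky,kvsu,atck] -> 13 lines: tou ude ogmce lhv soktk hstk khe bky kvsu atck ovs tuydf keszj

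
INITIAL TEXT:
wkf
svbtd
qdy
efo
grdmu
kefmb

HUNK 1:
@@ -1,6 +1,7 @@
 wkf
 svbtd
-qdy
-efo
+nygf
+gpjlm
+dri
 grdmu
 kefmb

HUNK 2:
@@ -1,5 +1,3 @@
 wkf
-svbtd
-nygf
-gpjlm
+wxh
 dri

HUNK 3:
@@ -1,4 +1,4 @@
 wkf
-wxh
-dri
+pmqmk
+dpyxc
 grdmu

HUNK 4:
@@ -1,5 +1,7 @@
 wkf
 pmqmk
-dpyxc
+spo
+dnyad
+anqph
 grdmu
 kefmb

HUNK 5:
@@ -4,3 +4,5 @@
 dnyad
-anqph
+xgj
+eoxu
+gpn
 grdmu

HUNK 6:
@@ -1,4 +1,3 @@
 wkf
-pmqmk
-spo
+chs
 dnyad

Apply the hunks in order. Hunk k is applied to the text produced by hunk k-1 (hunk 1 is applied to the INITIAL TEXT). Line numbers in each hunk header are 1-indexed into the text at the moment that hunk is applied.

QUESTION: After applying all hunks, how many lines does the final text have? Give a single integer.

Hunk 1: at line 1 remove [qdy,efo] add [nygf,gpjlm,dri] -> 7 lines: wkf svbtd nygf gpjlm dri grdmu kefmb
Hunk 2: at line 1 remove [svbtd,nygf,gpjlm] add [wxh] -> 5 lines: wkf wxh dri grdmu kefmb
Hunk 3: at line 1 remove [wxh,dri] add [pmqmk,dpyxc] -> 5 lines: wkf pmqmk dpyxc grdmu kefmb
Hunk 4: at line 1 remove [dpyxc] add [spo,dnyad,anqph] -> 7 lines: wkf pmqmk spo dnyad anqph grdmu kefmb
Hunk 5: at line 4 remove [anqph] add [xgj,eoxu,gpn] -> 9 lines: wkf pmqmk spo dnyad xgj eoxu gpn grdmu kefmb
Hunk 6: at line 1 remove [pmqmk,spo] add [chs] -> 8 lines: wkf chs dnyad xgj eoxu gpn grdmu kefmb
Final line count: 8

Answer: 8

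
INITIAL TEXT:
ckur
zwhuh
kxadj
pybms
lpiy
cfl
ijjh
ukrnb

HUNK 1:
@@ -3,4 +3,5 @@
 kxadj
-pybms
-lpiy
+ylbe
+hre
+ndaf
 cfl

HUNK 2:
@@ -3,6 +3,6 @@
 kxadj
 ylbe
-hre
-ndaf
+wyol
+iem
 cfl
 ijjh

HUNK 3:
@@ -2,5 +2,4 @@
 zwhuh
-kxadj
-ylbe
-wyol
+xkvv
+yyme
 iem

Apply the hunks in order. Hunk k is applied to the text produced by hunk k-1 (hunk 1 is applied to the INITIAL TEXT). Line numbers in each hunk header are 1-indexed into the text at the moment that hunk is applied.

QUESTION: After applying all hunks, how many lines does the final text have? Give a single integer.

Answer: 8

Derivation:
Hunk 1: at line 3 remove [pybms,lpiy] add [ylbe,hre,ndaf] -> 9 lines: ckur zwhuh kxadj ylbe hre ndaf cfl ijjh ukrnb
Hunk 2: at line 3 remove [hre,ndaf] add [wyol,iem] -> 9 lines: ckur zwhuh kxadj ylbe wyol iem cfl ijjh ukrnb
Hunk 3: at line 2 remove [kxadj,ylbe,wyol] add [xkvv,yyme] -> 8 lines: ckur zwhuh xkvv yyme iem cfl ijjh ukrnb
Final line count: 8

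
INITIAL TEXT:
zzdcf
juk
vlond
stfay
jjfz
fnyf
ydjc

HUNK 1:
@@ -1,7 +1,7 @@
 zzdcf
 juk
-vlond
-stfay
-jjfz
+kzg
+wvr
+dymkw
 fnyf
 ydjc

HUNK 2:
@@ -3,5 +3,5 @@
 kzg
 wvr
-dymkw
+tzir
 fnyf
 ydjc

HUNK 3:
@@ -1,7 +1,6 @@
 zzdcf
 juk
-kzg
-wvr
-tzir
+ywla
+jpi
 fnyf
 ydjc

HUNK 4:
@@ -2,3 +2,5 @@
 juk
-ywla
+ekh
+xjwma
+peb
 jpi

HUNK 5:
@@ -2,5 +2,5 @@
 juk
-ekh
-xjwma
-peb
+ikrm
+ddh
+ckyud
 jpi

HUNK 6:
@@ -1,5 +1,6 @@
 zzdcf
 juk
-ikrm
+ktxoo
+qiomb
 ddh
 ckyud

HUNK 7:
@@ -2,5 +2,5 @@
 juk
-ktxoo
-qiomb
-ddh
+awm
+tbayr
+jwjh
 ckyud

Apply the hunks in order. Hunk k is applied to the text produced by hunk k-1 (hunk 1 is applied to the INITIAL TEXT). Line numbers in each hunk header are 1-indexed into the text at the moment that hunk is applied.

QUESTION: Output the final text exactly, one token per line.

Hunk 1: at line 1 remove [vlond,stfay,jjfz] add [kzg,wvr,dymkw] -> 7 lines: zzdcf juk kzg wvr dymkw fnyf ydjc
Hunk 2: at line 3 remove [dymkw] add [tzir] -> 7 lines: zzdcf juk kzg wvr tzir fnyf ydjc
Hunk 3: at line 1 remove [kzg,wvr,tzir] add [ywla,jpi] -> 6 lines: zzdcf juk ywla jpi fnyf ydjc
Hunk 4: at line 2 remove [ywla] add [ekh,xjwma,peb] -> 8 lines: zzdcf juk ekh xjwma peb jpi fnyf ydjc
Hunk 5: at line 2 remove [ekh,xjwma,peb] add [ikrm,ddh,ckyud] -> 8 lines: zzdcf juk ikrm ddh ckyud jpi fnyf ydjc
Hunk 6: at line 1 remove [ikrm] add [ktxoo,qiomb] -> 9 lines: zzdcf juk ktxoo qiomb ddh ckyud jpi fnyf ydjc
Hunk 7: at line 2 remove [ktxoo,qiomb,ddh] add [awm,tbayr,jwjh] -> 9 lines: zzdcf juk awm tbayr jwjh ckyud jpi fnyf ydjc

Answer: zzdcf
juk
awm
tbayr
jwjh
ckyud
jpi
fnyf
ydjc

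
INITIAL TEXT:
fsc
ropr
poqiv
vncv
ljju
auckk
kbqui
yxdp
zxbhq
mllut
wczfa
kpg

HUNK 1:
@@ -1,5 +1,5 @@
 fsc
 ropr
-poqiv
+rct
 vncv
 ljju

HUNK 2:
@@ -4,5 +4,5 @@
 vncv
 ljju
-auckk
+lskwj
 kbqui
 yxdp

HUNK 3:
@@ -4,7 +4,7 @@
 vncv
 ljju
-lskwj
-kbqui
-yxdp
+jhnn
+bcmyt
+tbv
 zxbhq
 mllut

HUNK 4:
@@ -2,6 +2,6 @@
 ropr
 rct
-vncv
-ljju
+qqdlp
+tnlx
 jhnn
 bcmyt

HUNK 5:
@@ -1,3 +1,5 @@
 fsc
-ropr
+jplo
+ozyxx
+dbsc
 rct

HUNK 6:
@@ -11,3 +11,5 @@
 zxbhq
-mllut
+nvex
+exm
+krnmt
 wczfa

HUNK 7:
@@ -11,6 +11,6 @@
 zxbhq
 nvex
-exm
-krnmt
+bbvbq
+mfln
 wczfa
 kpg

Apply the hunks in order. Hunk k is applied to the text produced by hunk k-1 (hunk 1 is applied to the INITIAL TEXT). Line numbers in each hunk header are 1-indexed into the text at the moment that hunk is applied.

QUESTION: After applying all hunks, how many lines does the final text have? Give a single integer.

Answer: 16

Derivation:
Hunk 1: at line 1 remove [poqiv] add [rct] -> 12 lines: fsc ropr rct vncv ljju auckk kbqui yxdp zxbhq mllut wczfa kpg
Hunk 2: at line 4 remove [auckk] add [lskwj] -> 12 lines: fsc ropr rct vncv ljju lskwj kbqui yxdp zxbhq mllut wczfa kpg
Hunk 3: at line 4 remove [lskwj,kbqui,yxdp] add [jhnn,bcmyt,tbv] -> 12 lines: fsc ropr rct vncv ljju jhnn bcmyt tbv zxbhq mllut wczfa kpg
Hunk 4: at line 2 remove [vncv,ljju] add [qqdlp,tnlx] -> 12 lines: fsc ropr rct qqdlp tnlx jhnn bcmyt tbv zxbhq mllut wczfa kpg
Hunk 5: at line 1 remove [ropr] add [jplo,ozyxx,dbsc] -> 14 lines: fsc jplo ozyxx dbsc rct qqdlp tnlx jhnn bcmyt tbv zxbhq mllut wczfa kpg
Hunk 6: at line 11 remove [mllut] add [nvex,exm,krnmt] -> 16 lines: fsc jplo ozyxx dbsc rct qqdlp tnlx jhnn bcmyt tbv zxbhq nvex exm krnmt wczfa kpg
Hunk 7: at line 11 remove [exm,krnmt] add [bbvbq,mfln] -> 16 lines: fsc jplo ozyxx dbsc rct qqdlp tnlx jhnn bcmyt tbv zxbhq nvex bbvbq mfln wczfa kpg
Final line count: 16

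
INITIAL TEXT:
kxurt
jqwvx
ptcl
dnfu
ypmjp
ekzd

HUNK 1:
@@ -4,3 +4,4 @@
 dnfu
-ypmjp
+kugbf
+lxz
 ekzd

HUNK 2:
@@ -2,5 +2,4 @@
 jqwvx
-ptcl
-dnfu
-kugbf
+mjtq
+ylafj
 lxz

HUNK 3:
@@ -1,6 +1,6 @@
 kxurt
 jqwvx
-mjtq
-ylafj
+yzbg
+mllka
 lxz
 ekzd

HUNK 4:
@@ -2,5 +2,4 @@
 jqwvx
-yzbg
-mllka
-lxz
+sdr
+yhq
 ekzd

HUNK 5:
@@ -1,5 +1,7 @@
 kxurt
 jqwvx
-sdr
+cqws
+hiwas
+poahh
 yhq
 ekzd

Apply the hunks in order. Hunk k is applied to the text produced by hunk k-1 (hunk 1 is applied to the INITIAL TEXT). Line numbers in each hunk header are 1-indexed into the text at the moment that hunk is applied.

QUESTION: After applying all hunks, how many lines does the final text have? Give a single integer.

Answer: 7

Derivation:
Hunk 1: at line 4 remove [ypmjp] add [kugbf,lxz] -> 7 lines: kxurt jqwvx ptcl dnfu kugbf lxz ekzd
Hunk 2: at line 2 remove [ptcl,dnfu,kugbf] add [mjtq,ylafj] -> 6 lines: kxurt jqwvx mjtq ylafj lxz ekzd
Hunk 3: at line 1 remove [mjtq,ylafj] add [yzbg,mllka] -> 6 lines: kxurt jqwvx yzbg mllka lxz ekzd
Hunk 4: at line 2 remove [yzbg,mllka,lxz] add [sdr,yhq] -> 5 lines: kxurt jqwvx sdr yhq ekzd
Hunk 5: at line 1 remove [sdr] add [cqws,hiwas,poahh] -> 7 lines: kxurt jqwvx cqws hiwas poahh yhq ekzd
Final line count: 7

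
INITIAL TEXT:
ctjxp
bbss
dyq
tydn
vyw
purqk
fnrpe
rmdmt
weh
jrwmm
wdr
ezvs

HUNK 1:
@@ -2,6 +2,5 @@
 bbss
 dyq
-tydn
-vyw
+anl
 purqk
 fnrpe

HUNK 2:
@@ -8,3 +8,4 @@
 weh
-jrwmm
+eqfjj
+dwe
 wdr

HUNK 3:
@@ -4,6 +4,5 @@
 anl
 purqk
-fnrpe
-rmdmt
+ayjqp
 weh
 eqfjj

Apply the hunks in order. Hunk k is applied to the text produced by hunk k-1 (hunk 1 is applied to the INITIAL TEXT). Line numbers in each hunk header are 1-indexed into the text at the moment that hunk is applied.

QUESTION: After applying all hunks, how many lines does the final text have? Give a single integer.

Answer: 11

Derivation:
Hunk 1: at line 2 remove [tydn,vyw] add [anl] -> 11 lines: ctjxp bbss dyq anl purqk fnrpe rmdmt weh jrwmm wdr ezvs
Hunk 2: at line 8 remove [jrwmm] add [eqfjj,dwe] -> 12 lines: ctjxp bbss dyq anl purqk fnrpe rmdmt weh eqfjj dwe wdr ezvs
Hunk 3: at line 4 remove [fnrpe,rmdmt] add [ayjqp] -> 11 lines: ctjxp bbss dyq anl purqk ayjqp weh eqfjj dwe wdr ezvs
Final line count: 11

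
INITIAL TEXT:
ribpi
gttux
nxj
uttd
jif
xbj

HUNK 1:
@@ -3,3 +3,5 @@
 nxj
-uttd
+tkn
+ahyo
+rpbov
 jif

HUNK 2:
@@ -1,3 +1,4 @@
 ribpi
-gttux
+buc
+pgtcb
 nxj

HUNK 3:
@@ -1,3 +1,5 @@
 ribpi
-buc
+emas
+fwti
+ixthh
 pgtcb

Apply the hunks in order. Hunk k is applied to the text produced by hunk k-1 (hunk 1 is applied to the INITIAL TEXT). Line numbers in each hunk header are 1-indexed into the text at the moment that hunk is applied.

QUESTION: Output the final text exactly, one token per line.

Hunk 1: at line 3 remove [uttd] add [tkn,ahyo,rpbov] -> 8 lines: ribpi gttux nxj tkn ahyo rpbov jif xbj
Hunk 2: at line 1 remove [gttux] add [buc,pgtcb] -> 9 lines: ribpi buc pgtcb nxj tkn ahyo rpbov jif xbj
Hunk 3: at line 1 remove [buc] add [emas,fwti,ixthh] -> 11 lines: ribpi emas fwti ixthh pgtcb nxj tkn ahyo rpbov jif xbj

Answer: ribpi
emas
fwti
ixthh
pgtcb
nxj
tkn
ahyo
rpbov
jif
xbj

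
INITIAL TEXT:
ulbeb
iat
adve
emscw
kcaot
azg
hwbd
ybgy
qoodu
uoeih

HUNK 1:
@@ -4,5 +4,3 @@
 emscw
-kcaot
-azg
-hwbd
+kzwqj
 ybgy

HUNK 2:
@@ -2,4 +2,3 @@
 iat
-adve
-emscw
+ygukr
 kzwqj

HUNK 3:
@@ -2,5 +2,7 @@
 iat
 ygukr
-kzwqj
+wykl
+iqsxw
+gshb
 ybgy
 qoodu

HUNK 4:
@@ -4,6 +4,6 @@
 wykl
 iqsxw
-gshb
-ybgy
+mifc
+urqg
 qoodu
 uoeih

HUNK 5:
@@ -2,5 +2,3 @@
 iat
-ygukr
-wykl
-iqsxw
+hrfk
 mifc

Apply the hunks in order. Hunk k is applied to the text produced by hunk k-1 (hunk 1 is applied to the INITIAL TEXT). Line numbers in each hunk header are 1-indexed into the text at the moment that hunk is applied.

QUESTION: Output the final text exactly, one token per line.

Hunk 1: at line 4 remove [kcaot,azg,hwbd] add [kzwqj] -> 8 lines: ulbeb iat adve emscw kzwqj ybgy qoodu uoeih
Hunk 2: at line 2 remove [adve,emscw] add [ygukr] -> 7 lines: ulbeb iat ygukr kzwqj ybgy qoodu uoeih
Hunk 3: at line 2 remove [kzwqj] add [wykl,iqsxw,gshb] -> 9 lines: ulbeb iat ygukr wykl iqsxw gshb ybgy qoodu uoeih
Hunk 4: at line 4 remove [gshb,ybgy] add [mifc,urqg] -> 9 lines: ulbeb iat ygukr wykl iqsxw mifc urqg qoodu uoeih
Hunk 5: at line 2 remove [ygukr,wykl,iqsxw] add [hrfk] -> 7 lines: ulbeb iat hrfk mifc urqg qoodu uoeih

Answer: ulbeb
iat
hrfk
mifc
urqg
qoodu
uoeih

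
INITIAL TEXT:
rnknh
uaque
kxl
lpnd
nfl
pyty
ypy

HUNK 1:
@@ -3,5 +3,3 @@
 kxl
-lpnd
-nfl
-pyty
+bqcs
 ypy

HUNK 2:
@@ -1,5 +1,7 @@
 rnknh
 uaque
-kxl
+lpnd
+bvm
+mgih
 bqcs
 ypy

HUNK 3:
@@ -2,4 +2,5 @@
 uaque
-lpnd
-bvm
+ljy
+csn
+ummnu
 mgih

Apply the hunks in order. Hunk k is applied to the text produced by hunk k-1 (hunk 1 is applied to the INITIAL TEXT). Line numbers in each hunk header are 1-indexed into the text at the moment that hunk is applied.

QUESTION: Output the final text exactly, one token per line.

Hunk 1: at line 3 remove [lpnd,nfl,pyty] add [bqcs] -> 5 lines: rnknh uaque kxl bqcs ypy
Hunk 2: at line 1 remove [kxl] add [lpnd,bvm,mgih] -> 7 lines: rnknh uaque lpnd bvm mgih bqcs ypy
Hunk 3: at line 2 remove [lpnd,bvm] add [ljy,csn,ummnu] -> 8 lines: rnknh uaque ljy csn ummnu mgih bqcs ypy

Answer: rnknh
uaque
ljy
csn
ummnu
mgih
bqcs
ypy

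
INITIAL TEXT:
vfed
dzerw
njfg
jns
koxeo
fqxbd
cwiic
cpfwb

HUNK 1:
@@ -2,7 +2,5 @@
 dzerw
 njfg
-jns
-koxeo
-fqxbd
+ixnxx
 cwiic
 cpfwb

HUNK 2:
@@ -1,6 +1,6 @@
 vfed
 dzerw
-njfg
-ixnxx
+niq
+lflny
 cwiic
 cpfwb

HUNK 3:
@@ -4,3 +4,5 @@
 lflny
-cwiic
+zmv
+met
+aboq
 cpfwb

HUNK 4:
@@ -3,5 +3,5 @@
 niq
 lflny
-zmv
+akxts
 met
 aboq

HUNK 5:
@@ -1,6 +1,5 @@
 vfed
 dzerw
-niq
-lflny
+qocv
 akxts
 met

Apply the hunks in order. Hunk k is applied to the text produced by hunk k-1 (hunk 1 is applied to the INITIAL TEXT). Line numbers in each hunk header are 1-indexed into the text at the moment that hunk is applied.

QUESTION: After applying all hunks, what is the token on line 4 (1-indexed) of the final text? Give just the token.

Hunk 1: at line 2 remove [jns,koxeo,fqxbd] add [ixnxx] -> 6 lines: vfed dzerw njfg ixnxx cwiic cpfwb
Hunk 2: at line 1 remove [njfg,ixnxx] add [niq,lflny] -> 6 lines: vfed dzerw niq lflny cwiic cpfwb
Hunk 3: at line 4 remove [cwiic] add [zmv,met,aboq] -> 8 lines: vfed dzerw niq lflny zmv met aboq cpfwb
Hunk 4: at line 3 remove [zmv] add [akxts] -> 8 lines: vfed dzerw niq lflny akxts met aboq cpfwb
Hunk 5: at line 1 remove [niq,lflny] add [qocv] -> 7 lines: vfed dzerw qocv akxts met aboq cpfwb
Final line 4: akxts

Answer: akxts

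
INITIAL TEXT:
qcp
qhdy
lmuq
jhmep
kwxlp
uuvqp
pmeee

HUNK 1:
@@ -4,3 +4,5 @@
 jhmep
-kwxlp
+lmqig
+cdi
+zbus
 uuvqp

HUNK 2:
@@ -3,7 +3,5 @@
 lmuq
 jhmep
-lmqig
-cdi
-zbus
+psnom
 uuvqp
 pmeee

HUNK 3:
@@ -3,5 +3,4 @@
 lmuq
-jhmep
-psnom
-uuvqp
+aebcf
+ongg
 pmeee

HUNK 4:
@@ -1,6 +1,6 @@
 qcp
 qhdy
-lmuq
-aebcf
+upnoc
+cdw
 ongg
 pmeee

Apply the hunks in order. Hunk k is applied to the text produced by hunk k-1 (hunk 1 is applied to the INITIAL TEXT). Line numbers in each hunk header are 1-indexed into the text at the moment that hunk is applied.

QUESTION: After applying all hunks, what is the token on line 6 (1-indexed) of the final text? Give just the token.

Hunk 1: at line 4 remove [kwxlp] add [lmqig,cdi,zbus] -> 9 lines: qcp qhdy lmuq jhmep lmqig cdi zbus uuvqp pmeee
Hunk 2: at line 3 remove [lmqig,cdi,zbus] add [psnom] -> 7 lines: qcp qhdy lmuq jhmep psnom uuvqp pmeee
Hunk 3: at line 3 remove [jhmep,psnom,uuvqp] add [aebcf,ongg] -> 6 lines: qcp qhdy lmuq aebcf ongg pmeee
Hunk 4: at line 1 remove [lmuq,aebcf] add [upnoc,cdw] -> 6 lines: qcp qhdy upnoc cdw ongg pmeee
Final line 6: pmeee

Answer: pmeee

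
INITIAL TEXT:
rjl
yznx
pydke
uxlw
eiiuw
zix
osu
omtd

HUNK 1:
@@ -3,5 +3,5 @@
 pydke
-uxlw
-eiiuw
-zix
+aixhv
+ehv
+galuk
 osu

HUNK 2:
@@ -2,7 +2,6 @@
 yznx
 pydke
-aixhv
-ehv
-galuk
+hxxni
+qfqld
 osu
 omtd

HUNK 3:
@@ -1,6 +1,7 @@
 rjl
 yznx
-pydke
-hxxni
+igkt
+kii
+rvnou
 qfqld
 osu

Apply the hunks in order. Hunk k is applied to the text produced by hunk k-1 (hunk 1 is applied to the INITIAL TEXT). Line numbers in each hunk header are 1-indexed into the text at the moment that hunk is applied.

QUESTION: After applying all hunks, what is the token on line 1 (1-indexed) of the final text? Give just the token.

Hunk 1: at line 3 remove [uxlw,eiiuw,zix] add [aixhv,ehv,galuk] -> 8 lines: rjl yznx pydke aixhv ehv galuk osu omtd
Hunk 2: at line 2 remove [aixhv,ehv,galuk] add [hxxni,qfqld] -> 7 lines: rjl yznx pydke hxxni qfqld osu omtd
Hunk 3: at line 1 remove [pydke,hxxni] add [igkt,kii,rvnou] -> 8 lines: rjl yznx igkt kii rvnou qfqld osu omtd
Final line 1: rjl

Answer: rjl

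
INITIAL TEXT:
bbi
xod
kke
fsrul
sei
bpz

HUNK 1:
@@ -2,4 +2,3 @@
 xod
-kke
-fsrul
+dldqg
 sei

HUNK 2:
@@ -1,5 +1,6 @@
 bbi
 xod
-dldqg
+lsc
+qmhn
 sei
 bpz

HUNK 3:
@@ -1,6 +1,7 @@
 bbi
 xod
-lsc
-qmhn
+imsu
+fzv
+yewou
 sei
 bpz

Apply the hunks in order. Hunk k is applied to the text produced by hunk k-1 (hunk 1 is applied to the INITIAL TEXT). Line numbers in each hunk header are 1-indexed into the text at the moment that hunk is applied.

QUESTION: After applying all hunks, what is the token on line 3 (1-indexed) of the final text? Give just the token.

Hunk 1: at line 2 remove [kke,fsrul] add [dldqg] -> 5 lines: bbi xod dldqg sei bpz
Hunk 2: at line 1 remove [dldqg] add [lsc,qmhn] -> 6 lines: bbi xod lsc qmhn sei bpz
Hunk 3: at line 1 remove [lsc,qmhn] add [imsu,fzv,yewou] -> 7 lines: bbi xod imsu fzv yewou sei bpz
Final line 3: imsu

Answer: imsu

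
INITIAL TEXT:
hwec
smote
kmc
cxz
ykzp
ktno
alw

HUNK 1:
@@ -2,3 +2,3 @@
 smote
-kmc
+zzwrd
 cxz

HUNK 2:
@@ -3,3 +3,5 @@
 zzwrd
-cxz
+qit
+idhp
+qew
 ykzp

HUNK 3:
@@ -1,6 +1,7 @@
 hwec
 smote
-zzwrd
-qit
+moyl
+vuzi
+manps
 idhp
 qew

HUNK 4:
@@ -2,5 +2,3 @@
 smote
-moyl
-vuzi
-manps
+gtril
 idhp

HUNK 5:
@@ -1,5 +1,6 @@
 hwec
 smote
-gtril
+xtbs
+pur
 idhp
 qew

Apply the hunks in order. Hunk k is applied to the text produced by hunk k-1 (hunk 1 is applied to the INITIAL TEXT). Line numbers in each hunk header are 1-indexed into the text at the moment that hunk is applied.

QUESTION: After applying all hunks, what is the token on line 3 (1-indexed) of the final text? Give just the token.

Hunk 1: at line 2 remove [kmc] add [zzwrd] -> 7 lines: hwec smote zzwrd cxz ykzp ktno alw
Hunk 2: at line 3 remove [cxz] add [qit,idhp,qew] -> 9 lines: hwec smote zzwrd qit idhp qew ykzp ktno alw
Hunk 3: at line 1 remove [zzwrd,qit] add [moyl,vuzi,manps] -> 10 lines: hwec smote moyl vuzi manps idhp qew ykzp ktno alw
Hunk 4: at line 2 remove [moyl,vuzi,manps] add [gtril] -> 8 lines: hwec smote gtril idhp qew ykzp ktno alw
Hunk 5: at line 1 remove [gtril] add [xtbs,pur] -> 9 lines: hwec smote xtbs pur idhp qew ykzp ktno alw
Final line 3: xtbs

Answer: xtbs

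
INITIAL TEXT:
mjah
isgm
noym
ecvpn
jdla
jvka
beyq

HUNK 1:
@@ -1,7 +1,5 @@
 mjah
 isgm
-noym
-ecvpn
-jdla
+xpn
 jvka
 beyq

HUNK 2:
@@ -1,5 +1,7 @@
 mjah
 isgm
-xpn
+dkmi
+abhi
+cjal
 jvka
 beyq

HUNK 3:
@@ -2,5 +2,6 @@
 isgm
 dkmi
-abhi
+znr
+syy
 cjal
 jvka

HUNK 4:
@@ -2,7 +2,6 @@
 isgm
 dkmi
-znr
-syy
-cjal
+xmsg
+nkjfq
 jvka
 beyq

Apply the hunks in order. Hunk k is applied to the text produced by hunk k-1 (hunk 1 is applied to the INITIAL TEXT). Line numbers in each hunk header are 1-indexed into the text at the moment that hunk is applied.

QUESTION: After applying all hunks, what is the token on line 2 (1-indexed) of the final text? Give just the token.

Answer: isgm

Derivation:
Hunk 1: at line 1 remove [noym,ecvpn,jdla] add [xpn] -> 5 lines: mjah isgm xpn jvka beyq
Hunk 2: at line 1 remove [xpn] add [dkmi,abhi,cjal] -> 7 lines: mjah isgm dkmi abhi cjal jvka beyq
Hunk 3: at line 2 remove [abhi] add [znr,syy] -> 8 lines: mjah isgm dkmi znr syy cjal jvka beyq
Hunk 4: at line 2 remove [znr,syy,cjal] add [xmsg,nkjfq] -> 7 lines: mjah isgm dkmi xmsg nkjfq jvka beyq
Final line 2: isgm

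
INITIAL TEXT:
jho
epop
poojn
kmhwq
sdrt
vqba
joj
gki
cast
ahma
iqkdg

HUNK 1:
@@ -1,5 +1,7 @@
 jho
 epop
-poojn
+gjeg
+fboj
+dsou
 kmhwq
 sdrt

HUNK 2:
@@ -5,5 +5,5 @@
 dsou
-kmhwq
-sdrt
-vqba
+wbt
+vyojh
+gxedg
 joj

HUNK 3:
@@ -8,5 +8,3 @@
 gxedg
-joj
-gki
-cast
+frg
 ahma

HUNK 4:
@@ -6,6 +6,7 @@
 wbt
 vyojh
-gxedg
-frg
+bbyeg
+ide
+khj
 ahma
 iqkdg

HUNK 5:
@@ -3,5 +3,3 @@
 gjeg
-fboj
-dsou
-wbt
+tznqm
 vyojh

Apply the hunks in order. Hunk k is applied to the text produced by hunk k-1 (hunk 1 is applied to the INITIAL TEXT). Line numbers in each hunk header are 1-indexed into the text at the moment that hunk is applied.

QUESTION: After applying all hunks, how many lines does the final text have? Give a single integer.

Answer: 10

Derivation:
Hunk 1: at line 1 remove [poojn] add [gjeg,fboj,dsou] -> 13 lines: jho epop gjeg fboj dsou kmhwq sdrt vqba joj gki cast ahma iqkdg
Hunk 2: at line 5 remove [kmhwq,sdrt,vqba] add [wbt,vyojh,gxedg] -> 13 lines: jho epop gjeg fboj dsou wbt vyojh gxedg joj gki cast ahma iqkdg
Hunk 3: at line 8 remove [joj,gki,cast] add [frg] -> 11 lines: jho epop gjeg fboj dsou wbt vyojh gxedg frg ahma iqkdg
Hunk 4: at line 6 remove [gxedg,frg] add [bbyeg,ide,khj] -> 12 lines: jho epop gjeg fboj dsou wbt vyojh bbyeg ide khj ahma iqkdg
Hunk 5: at line 3 remove [fboj,dsou,wbt] add [tznqm] -> 10 lines: jho epop gjeg tznqm vyojh bbyeg ide khj ahma iqkdg
Final line count: 10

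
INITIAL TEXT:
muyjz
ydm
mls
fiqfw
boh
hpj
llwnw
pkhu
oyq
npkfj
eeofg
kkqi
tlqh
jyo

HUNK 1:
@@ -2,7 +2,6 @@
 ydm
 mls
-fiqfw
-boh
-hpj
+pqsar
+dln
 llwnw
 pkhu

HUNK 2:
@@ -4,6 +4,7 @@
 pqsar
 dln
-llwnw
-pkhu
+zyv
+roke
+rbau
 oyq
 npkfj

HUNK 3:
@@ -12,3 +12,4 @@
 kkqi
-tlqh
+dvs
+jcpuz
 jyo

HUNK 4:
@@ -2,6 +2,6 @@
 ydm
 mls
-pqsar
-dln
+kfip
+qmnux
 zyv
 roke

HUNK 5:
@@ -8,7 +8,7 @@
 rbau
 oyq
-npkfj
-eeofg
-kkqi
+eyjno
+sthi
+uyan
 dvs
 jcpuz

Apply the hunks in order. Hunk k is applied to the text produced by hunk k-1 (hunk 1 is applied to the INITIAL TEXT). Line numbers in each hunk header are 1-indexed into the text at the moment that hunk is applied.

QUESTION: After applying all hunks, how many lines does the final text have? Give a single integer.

Answer: 15

Derivation:
Hunk 1: at line 2 remove [fiqfw,boh,hpj] add [pqsar,dln] -> 13 lines: muyjz ydm mls pqsar dln llwnw pkhu oyq npkfj eeofg kkqi tlqh jyo
Hunk 2: at line 4 remove [llwnw,pkhu] add [zyv,roke,rbau] -> 14 lines: muyjz ydm mls pqsar dln zyv roke rbau oyq npkfj eeofg kkqi tlqh jyo
Hunk 3: at line 12 remove [tlqh] add [dvs,jcpuz] -> 15 lines: muyjz ydm mls pqsar dln zyv roke rbau oyq npkfj eeofg kkqi dvs jcpuz jyo
Hunk 4: at line 2 remove [pqsar,dln] add [kfip,qmnux] -> 15 lines: muyjz ydm mls kfip qmnux zyv roke rbau oyq npkfj eeofg kkqi dvs jcpuz jyo
Hunk 5: at line 8 remove [npkfj,eeofg,kkqi] add [eyjno,sthi,uyan] -> 15 lines: muyjz ydm mls kfip qmnux zyv roke rbau oyq eyjno sthi uyan dvs jcpuz jyo
Final line count: 15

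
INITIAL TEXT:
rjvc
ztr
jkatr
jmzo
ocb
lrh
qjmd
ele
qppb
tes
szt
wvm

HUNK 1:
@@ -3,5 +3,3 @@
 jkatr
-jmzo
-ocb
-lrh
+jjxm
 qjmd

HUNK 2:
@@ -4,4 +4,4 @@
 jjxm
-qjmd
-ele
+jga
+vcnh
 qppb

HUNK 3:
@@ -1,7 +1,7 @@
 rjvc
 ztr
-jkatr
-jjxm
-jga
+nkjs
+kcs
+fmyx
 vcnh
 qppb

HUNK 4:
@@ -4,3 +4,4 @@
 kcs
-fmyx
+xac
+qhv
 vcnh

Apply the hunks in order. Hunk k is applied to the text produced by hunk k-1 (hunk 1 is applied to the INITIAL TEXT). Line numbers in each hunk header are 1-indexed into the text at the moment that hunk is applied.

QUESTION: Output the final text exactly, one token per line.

Hunk 1: at line 3 remove [jmzo,ocb,lrh] add [jjxm] -> 10 lines: rjvc ztr jkatr jjxm qjmd ele qppb tes szt wvm
Hunk 2: at line 4 remove [qjmd,ele] add [jga,vcnh] -> 10 lines: rjvc ztr jkatr jjxm jga vcnh qppb tes szt wvm
Hunk 3: at line 1 remove [jkatr,jjxm,jga] add [nkjs,kcs,fmyx] -> 10 lines: rjvc ztr nkjs kcs fmyx vcnh qppb tes szt wvm
Hunk 4: at line 4 remove [fmyx] add [xac,qhv] -> 11 lines: rjvc ztr nkjs kcs xac qhv vcnh qppb tes szt wvm

Answer: rjvc
ztr
nkjs
kcs
xac
qhv
vcnh
qppb
tes
szt
wvm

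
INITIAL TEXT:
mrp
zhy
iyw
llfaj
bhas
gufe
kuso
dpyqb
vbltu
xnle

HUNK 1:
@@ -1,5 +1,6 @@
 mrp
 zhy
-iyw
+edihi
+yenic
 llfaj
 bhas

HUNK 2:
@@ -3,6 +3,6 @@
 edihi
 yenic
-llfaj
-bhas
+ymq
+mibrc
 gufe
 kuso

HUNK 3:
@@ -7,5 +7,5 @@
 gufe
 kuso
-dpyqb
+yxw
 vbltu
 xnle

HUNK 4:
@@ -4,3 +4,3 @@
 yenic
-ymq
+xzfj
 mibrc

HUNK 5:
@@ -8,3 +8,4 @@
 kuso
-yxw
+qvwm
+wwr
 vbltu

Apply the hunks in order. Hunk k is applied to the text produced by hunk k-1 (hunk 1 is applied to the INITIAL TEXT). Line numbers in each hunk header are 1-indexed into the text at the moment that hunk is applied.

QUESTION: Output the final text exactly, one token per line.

Answer: mrp
zhy
edihi
yenic
xzfj
mibrc
gufe
kuso
qvwm
wwr
vbltu
xnle

Derivation:
Hunk 1: at line 1 remove [iyw] add [edihi,yenic] -> 11 lines: mrp zhy edihi yenic llfaj bhas gufe kuso dpyqb vbltu xnle
Hunk 2: at line 3 remove [llfaj,bhas] add [ymq,mibrc] -> 11 lines: mrp zhy edihi yenic ymq mibrc gufe kuso dpyqb vbltu xnle
Hunk 3: at line 7 remove [dpyqb] add [yxw] -> 11 lines: mrp zhy edihi yenic ymq mibrc gufe kuso yxw vbltu xnle
Hunk 4: at line 4 remove [ymq] add [xzfj] -> 11 lines: mrp zhy edihi yenic xzfj mibrc gufe kuso yxw vbltu xnle
Hunk 5: at line 8 remove [yxw] add [qvwm,wwr] -> 12 lines: mrp zhy edihi yenic xzfj mibrc gufe kuso qvwm wwr vbltu xnle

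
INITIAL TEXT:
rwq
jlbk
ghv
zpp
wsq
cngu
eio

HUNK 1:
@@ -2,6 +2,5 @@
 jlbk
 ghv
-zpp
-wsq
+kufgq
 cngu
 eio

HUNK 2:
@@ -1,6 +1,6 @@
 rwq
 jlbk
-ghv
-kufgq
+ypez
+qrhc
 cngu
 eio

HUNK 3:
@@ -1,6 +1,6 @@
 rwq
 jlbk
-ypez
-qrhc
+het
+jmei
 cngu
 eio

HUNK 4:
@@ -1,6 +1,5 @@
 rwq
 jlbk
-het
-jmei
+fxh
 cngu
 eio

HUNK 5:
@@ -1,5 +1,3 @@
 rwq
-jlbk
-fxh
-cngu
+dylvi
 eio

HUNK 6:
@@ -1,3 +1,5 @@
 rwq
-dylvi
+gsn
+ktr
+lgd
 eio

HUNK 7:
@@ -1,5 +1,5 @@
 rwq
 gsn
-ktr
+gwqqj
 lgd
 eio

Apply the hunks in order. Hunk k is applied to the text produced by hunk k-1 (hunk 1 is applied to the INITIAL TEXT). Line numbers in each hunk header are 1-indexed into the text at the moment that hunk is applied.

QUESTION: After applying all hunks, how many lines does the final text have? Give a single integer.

Answer: 5

Derivation:
Hunk 1: at line 2 remove [zpp,wsq] add [kufgq] -> 6 lines: rwq jlbk ghv kufgq cngu eio
Hunk 2: at line 1 remove [ghv,kufgq] add [ypez,qrhc] -> 6 lines: rwq jlbk ypez qrhc cngu eio
Hunk 3: at line 1 remove [ypez,qrhc] add [het,jmei] -> 6 lines: rwq jlbk het jmei cngu eio
Hunk 4: at line 1 remove [het,jmei] add [fxh] -> 5 lines: rwq jlbk fxh cngu eio
Hunk 5: at line 1 remove [jlbk,fxh,cngu] add [dylvi] -> 3 lines: rwq dylvi eio
Hunk 6: at line 1 remove [dylvi] add [gsn,ktr,lgd] -> 5 lines: rwq gsn ktr lgd eio
Hunk 7: at line 1 remove [ktr] add [gwqqj] -> 5 lines: rwq gsn gwqqj lgd eio
Final line count: 5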